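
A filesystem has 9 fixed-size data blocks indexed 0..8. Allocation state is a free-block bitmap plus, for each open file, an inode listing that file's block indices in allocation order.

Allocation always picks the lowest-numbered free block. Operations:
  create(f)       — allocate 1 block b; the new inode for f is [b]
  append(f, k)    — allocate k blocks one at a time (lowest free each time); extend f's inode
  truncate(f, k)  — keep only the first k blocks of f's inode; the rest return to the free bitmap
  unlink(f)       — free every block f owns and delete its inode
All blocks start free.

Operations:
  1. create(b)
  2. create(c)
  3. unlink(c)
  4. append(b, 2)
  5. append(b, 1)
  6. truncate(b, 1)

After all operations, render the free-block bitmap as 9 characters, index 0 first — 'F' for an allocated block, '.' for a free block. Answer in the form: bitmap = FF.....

[1] create(b) — b=0 (map F........)
[2] create(c) — b=0 c=1 (map FF.......)
[3] unlink(c) — b=0 (map F........)
[4] append(b, 2) — b=0,1,2 (map FFF......)
[5] append(b, 1) — b=0,1,2,3 (map FFFF.....)
[6] truncate(b, 1) — b=0 (map F........)

bitmap = F........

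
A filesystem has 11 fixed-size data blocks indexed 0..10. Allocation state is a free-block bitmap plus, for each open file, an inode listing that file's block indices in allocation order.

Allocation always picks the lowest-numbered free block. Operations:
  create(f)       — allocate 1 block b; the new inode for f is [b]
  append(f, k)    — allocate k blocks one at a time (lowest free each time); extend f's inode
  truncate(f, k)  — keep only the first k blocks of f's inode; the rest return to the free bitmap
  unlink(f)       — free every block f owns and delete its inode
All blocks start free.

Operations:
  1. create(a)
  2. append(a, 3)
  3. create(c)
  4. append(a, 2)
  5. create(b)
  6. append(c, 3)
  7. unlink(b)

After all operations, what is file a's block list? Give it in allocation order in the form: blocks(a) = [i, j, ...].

blocks(a) = [0, 1, 2, 3, 5, 6]

  1. create(a)  ⇒  F..........  {a→[0]}
  2. append(a, 3)  ⇒  FFFF.......  {a→[0, 1, 2, 3]}
  3. create(c)  ⇒  FFFFF......  {a→[0, 1, 2, 3]; c→[4]}
  4. append(a, 2)  ⇒  FFFFFFF....  {a→[0, 1, 2, 3, 5, 6]; c→[4]}
  5. create(b)  ⇒  FFFFFFFF...  {a→[0, 1, 2, 3, 5, 6]; b→[7]; c→[4]}
  6. append(c, 3)  ⇒  FFFFFFFFFFF  {a→[0, 1, 2, 3, 5, 6]; b→[7]; c→[4, 8, 9, 10]}
  7. unlink(b)  ⇒  FFFFFFF.FFF  {a→[0, 1, 2, 3, 5, 6]; c→[4, 8, 9, 10]}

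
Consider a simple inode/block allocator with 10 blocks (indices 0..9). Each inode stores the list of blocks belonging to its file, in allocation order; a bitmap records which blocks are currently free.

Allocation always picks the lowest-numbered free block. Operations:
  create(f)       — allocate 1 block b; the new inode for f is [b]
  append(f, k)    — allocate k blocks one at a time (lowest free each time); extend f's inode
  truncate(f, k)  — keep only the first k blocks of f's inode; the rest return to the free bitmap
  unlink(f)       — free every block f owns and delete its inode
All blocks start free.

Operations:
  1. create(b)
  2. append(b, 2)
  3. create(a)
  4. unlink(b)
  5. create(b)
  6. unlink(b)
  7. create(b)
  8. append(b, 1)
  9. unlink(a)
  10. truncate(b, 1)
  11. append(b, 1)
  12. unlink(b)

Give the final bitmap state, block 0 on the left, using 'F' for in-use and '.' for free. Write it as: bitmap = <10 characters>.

bitmap = ..........

after create(b) → b:[0]  free=[F.........]
after append(b, 2) → b:[0, 1, 2]  free=[FFF.......]
after create(a) → a:[3], b:[0, 1, 2]  free=[FFFF......]
after unlink(b) → a:[3]  free=[...F......]
after create(b) → a:[3], b:[0]  free=[F..F......]
after unlink(b) → a:[3]  free=[...F......]
after create(b) → a:[3], b:[0]  free=[F..F......]
after append(b, 1) → a:[3], b:[0, 1]  free=[FF.F......]
after unlink(a) → b:[0, 1]  free=[FF........]
after truncate(b, 1) → b:[0]  free=[F.........]
after append(b, 1) → b:[0, 1]  free=[FF........]
after unlink(b) →   free=[..........]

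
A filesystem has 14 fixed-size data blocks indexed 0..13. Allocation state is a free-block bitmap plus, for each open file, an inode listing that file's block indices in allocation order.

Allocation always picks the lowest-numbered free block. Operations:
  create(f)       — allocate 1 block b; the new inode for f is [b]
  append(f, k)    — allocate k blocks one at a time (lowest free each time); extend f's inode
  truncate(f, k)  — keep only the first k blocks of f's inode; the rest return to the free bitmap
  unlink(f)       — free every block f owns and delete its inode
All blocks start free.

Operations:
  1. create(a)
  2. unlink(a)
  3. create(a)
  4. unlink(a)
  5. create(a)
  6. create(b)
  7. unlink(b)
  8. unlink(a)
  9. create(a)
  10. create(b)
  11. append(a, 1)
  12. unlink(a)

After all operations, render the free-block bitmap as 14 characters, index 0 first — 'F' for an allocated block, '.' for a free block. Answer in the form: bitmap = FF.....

bitmap = .F............

[1] create(a) — a=0 (map F.............)
[2] unlink(a) —  (map ..............)
[3] create(a) — a=0 (map F.............)
[4] unlink(a) —  (map ..............)
[5] create(a) — a=0 (map F.............)
[6] create(b) — a=0 b=1 (map FF............)
[7] unlink(b) — a=0 (map F.............)
[8] unlink(a) —  (map ..............)
[9] create(a) — a=0 (map F.............)
[10] create(b) — a=0 b=1 (map FF............)
[11] append(a, 1) — a=0,2 b=1 (map FFF...........)
[12] unlink(a) — b=1 (map .F............)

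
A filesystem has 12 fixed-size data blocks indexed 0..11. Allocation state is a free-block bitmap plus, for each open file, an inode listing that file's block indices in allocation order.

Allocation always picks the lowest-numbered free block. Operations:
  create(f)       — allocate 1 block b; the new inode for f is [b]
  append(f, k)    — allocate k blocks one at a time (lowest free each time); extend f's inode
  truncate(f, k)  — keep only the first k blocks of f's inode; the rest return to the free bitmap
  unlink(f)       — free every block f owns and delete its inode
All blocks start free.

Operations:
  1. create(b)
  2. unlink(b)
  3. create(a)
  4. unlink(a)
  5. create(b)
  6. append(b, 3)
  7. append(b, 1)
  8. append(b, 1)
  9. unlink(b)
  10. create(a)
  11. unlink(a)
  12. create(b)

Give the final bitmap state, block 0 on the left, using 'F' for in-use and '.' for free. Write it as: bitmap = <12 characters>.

[1] create(b) — b=0 (map F...........)
[2] unlink(b) —  (map ............)
[3] create(a) — a=0 (map F...........)
[4] unlink(a) —  (map ............)
[5] create(b) — b=0 (map F...........)
[6] append(b, 3) — b=0,1,2,3 (map FFFF........)
[7] append(b, 1) — b=0,1,2,3,4 (map FFFFF.......)
[8] append(b, 1) — b=0,1,2,3,4,5 (map FFFFFF......)
[9] unlink(b) —  (map ............)
[10] create(a) — a=0 (map F...........)
[11] unlink(a) —  (map ............)
[12] create(b) — b=0 (map F...........)

bitmap = F...........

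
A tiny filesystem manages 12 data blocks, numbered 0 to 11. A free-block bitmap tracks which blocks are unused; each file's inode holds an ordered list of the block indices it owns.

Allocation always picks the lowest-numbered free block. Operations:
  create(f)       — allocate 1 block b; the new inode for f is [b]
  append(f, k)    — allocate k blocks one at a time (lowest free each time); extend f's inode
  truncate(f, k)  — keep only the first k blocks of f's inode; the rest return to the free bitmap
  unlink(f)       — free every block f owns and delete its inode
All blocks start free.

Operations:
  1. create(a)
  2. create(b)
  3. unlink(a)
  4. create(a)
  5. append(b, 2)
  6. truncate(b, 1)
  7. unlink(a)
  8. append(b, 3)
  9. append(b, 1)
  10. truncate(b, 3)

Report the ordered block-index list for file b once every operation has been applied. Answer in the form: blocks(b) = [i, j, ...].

after create(a) → a:[0]  free=[F...........]
after create(b) → a:[0], b:[1]  free=[FF..........]
after unlink(a) → b:[1]  free=[.F..........]
after create(a) → a:[0], b:[1]  free=[FF..........]
after append(b, 2) → a:[0], b:[1, 2, 3]  free=[FFFF........]
after truncate(b, 1) → a:[0], b:[1]  free=[FF..........]
after unlink(a) → b:[1]  free=[.F..........]
after append(b, 3) → b:[1, 0, 2, 3]  free=[FFFF........]
after append(b, 1) → b:[1, 0, 2, 3, 4]  free=[FFFFF.......]
after truncate(b, 3) → b:[1, 0, 2]  free=[FFF.........]

blocks(b) = [1, 0, 2]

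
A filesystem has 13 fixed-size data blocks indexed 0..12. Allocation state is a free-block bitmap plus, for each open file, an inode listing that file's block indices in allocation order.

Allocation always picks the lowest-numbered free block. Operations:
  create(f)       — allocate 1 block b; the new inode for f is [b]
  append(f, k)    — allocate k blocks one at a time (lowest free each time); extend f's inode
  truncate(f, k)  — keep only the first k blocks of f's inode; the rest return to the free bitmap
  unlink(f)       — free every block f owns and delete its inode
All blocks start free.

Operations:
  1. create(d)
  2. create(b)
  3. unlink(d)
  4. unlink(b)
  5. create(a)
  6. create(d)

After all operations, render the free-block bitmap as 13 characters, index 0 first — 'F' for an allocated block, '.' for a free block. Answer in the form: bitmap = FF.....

bitmap = FF...........

create(d): bitmap=F............ | d=[0]
create(b): bitmap=FF........... | b=[1] d=[0]
unlink(d): bitmap=.F........... | b=[1]
unlink(b): bitmap=............. | 
create(a): bitmap=F............ | a=[0]
create(d): bitmap=FF........... | a=[0] d=[1]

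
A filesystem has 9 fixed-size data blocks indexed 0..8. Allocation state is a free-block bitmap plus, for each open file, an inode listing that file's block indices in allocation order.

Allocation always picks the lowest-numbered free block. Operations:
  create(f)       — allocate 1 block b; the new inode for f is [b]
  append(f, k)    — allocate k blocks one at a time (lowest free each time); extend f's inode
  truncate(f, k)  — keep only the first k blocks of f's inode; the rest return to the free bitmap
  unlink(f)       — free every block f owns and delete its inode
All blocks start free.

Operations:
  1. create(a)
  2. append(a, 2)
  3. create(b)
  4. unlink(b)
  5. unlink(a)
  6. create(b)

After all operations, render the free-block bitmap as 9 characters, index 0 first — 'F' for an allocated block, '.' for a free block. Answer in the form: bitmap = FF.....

  1. create(a)  ⇒  F........  {a→[0]}
  2. append(a, 2)  ⇒  FFF......  {a→[0, 1, 2]}
  3. create(b)  ⇒  FFFF.....  {a→[0, 1, 2]; b→[3]}
  4. unlink(b)  ⇒  FFF......  {a→[0, 1, 2]}
  5. unlink(a)  ⇒  .........  {}
  6. create(b)  ⇒  F........  {b→[0]}

bitmap = F........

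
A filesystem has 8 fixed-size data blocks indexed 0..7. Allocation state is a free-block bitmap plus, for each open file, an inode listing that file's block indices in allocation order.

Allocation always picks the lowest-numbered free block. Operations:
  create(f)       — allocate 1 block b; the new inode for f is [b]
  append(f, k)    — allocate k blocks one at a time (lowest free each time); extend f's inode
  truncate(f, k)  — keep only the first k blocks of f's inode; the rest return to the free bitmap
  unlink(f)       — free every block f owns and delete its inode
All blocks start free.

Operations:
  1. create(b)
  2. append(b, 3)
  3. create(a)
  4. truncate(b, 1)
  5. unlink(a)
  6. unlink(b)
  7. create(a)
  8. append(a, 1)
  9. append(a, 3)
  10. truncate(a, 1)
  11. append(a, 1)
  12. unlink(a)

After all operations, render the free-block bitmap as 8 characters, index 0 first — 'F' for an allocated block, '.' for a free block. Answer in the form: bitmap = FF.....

create(b): bitmap=F....... | b=[0]
append(b, 3): bitmap=FFFF.... | b=[0, 1, 2, 3]
create(a): bitmap=FFFFF... | a=[4] b=[0, 1, 2, 3]
truncate(b, 1): bitmap=F...F... | a=[4] b=[0]
unlink(a): bitmap=F....... | b=[0]
unlink(b): bitmap=........ | 
create(a): bitmap=F....... | a=[0]
append(a, 1): bitmap=FF...... | a=[0, 1]
append(a, 3): bitmap=FFFFF... | a=[0, 1, 2, 3, 4]
truncate(a, 1): bitmap=F....... | a=[0]
append(a, 1): bitmap=FF...... | a=[0, 1]
unlink(a): bitmap=........ | 

bitmap = ........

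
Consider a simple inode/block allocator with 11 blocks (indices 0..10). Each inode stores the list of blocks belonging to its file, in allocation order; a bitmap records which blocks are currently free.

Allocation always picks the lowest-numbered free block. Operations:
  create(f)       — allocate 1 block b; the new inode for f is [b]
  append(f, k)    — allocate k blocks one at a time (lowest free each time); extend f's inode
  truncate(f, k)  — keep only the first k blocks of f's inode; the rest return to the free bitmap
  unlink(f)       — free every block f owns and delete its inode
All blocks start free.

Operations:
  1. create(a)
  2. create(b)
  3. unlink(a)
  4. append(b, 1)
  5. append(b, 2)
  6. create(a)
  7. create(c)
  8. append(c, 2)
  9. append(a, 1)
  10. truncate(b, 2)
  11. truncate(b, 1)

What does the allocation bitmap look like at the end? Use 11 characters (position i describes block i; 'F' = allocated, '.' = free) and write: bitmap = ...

  1. create(a)  ⇒  F..........  {a→[0]}
  2. create(b)  ⇒  FF.........  {a→[0]; b→[1]}
  3. unlink(a)  ⇒  .F.........  {b→[1]}
  4. append(b, 1)  ⇒  FF.........  {b→[1, 0]}
  5. append(b, 2)  ⇒  FFFF.......  {b→[1, 0, 2, 3]}
  6. create(a)  ⇒  FFFFF......  {a→[4]; b→[1, 0, 2, 3]}
  7. create(c)  ⇒  FFFFFF.....  {a→[4]; b→[1, 0, 2, 3]; c→[5]}
  8. append(c, 2)  ⇒  FFFFFFFF...  {a→[4]; b→[1, 0, 2, 3]; c→[5, 6, 7]}
  9. append(a, 1)  ⇒  FFFFFFFFF..  {a→[4, 8]; b→[1, 0, 2, 3]; c→[5, 6, 7]}
  10. truncate(b, 2)  ⇒  FF..FFFFF..  {a→[4, 8]; b→[1, 0]; c→[5, 6, 7]}
  11. truncate(b, 1)  ⇒  .F..FFFFF..  {a→[4, 8]; b→[1]; c→[5, 6, 7]}

bitmap = .F..FFFFF..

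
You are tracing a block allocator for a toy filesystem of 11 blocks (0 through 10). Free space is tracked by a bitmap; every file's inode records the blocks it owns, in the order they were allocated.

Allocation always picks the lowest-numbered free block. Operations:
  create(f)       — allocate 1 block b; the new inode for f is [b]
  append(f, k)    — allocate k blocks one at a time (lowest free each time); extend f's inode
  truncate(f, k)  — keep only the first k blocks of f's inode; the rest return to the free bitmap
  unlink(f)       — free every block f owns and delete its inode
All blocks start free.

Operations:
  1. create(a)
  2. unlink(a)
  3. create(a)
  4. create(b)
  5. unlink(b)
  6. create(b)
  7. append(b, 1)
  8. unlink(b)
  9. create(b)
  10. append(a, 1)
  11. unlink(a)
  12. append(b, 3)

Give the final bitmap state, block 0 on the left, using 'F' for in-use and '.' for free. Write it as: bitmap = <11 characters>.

bitmap = FFFF.......

  1. create(a)  ⇒  F..........  {a→[0]}
  2. unlink(a)  ⇒  ...........  {}
  3. create(a)  ⇒  F..........  {a→[0]}
  4. create(b)  ⇒  FF.........  {a→[0]; b→[1]}
  5. unlink(b)  ⇒  F..........  {a→[0]}
  6. create(b)  ⇒  FF.........  {a→[0]; b→[1]}
  7. append(b, 1)  ⇒  FFF........  {a→[0]; b→[1, 2]}
  8. unlink(b)  ⇒  F..........  {a→[0]}
  9. create(b)  ⇒  FF.........  {a→[0]; b→[1]}
  10. append(a, 1)  ⇒  FFF........  {a→[0, 2]; b→[1]}
  11. unlink(a)  ⇒  .F.........  {b→[1]}
  12. append(b, 3)  ⇒  FFFF.......  {b→[1, 0, 2, 3]}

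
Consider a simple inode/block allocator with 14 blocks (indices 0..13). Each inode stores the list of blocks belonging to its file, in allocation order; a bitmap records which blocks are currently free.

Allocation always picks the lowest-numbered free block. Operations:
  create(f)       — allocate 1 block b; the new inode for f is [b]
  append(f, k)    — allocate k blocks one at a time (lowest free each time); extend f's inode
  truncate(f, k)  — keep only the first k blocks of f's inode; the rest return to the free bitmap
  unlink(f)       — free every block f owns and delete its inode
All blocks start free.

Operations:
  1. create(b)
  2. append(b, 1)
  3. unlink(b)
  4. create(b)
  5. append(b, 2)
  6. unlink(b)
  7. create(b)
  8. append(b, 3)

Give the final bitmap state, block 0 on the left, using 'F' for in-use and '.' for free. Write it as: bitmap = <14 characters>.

bitmap = FFFF..........

create(b): bitmap=F............. | b=[0]
append(b, 1): bitmap=FF............ | b=[0, 1]
unlink(b): bitmap=.............. | 
create(b): bitmap=F............. | b=[0]
append(b, 2): bitmap=FFF........... | b=[0, 1, 2]
unlink(b): bitmap=.............. | 
create(b): bitmap=F............. | b=[0]
append(b, 3): bitmap=FFFF.......... | b=[0, 1, 2, 3]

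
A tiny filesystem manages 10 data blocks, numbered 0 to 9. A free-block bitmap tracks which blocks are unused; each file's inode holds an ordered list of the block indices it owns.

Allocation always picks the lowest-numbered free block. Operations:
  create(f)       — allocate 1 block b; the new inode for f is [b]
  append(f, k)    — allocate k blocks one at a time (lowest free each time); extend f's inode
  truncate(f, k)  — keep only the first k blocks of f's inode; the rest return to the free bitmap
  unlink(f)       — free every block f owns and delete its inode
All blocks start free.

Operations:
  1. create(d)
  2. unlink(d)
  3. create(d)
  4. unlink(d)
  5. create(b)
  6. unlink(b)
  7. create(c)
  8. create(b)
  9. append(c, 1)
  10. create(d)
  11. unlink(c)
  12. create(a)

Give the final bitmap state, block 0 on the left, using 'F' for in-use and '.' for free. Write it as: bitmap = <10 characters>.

after create(d) → d:[0]  free=[F.........]
after unlink(d) →   free=[..........]
after create(d) → d:[0]  free=[F.........]
after unlink(d) →   free=[..........]
after create(b) → b:[0]  free=[F.........]
after unlink(b) →   free=[..........]
after create(c) → c:[0]  free=[F.........]
after create(b) → b:[1], c:[0]  free=[FF........]
after append(c, 1) → b:[1], c:[0, 2]  free=[FFF.......]
after create(d) → b:[1], c:[0, 2], d:[3]  free=[FFFF......]
after unlink(c) → b:[1], d:[3]  free=[.F.F......]
after create(a) → a:[0], b:[1], d:[3]  free=[FF.F......]

bitmap = FF.F......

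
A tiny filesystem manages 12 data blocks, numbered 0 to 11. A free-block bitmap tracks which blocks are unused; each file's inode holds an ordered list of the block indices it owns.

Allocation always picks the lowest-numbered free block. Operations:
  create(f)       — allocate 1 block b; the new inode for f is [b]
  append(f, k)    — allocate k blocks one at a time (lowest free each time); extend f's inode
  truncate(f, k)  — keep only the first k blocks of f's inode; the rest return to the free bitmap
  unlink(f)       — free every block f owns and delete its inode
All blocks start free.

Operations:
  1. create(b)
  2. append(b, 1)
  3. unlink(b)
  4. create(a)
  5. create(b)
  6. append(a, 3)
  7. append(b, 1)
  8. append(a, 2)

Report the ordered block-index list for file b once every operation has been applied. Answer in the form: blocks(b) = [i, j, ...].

create(b): bitmap=F........... | b=[0]
append(b, 1): bitmap=FF.......... | b=[0, 1]
unlink(b): bitmap=............ | 
create(a): bitmap=F........... | a=[0]
create(b): bitmap=FF.......... | a=[0] b=[1]
append(a, 3): bitmap=FFFFF....... | a=[0, 2, 3, 4] b=[1]
append(b, 1): bitmap=FFFFFF...... | a=[0, 2, 3, 4] b=[1, 5]
append(a, 2): bitmap=FFFFFFFF.... | a=[0, 2, 3, 4, 6, 7] b=[1, 5]

blocks(b) = [1, 5]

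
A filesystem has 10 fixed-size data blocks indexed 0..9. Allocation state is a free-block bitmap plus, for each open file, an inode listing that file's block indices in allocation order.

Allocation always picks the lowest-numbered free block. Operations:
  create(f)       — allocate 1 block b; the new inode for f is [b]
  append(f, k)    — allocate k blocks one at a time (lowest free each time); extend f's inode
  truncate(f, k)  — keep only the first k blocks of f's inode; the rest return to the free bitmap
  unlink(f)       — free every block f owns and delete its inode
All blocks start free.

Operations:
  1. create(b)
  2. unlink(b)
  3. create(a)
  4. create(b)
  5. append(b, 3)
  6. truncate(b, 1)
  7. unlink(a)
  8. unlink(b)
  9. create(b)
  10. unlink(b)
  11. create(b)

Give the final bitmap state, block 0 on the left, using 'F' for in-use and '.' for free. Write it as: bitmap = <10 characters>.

bitmap = F.........

after create(b) → b:[0]  free=[F.........]
after unlink(b) →   free=[..........]
after create(a) → a:[0]  free=[F.........]
after create(b) → a:[0], b:[1]  free=[FF........]
after append(b, 3) → a:[0], b:[1, 2, 3, 4]  free=[FFFFF.....]
after truncate(b, 1) → a:[0], b:[1]  free=[FF........]
after unlink(a) → b:[1]  free=[.F........]
after unlink(b) →   free=[..........]
after create(b) → b:[0]  free=[F.........]
after unlink(b) →   free=[..........]
after create(b) → b:[0]  free=[F.........]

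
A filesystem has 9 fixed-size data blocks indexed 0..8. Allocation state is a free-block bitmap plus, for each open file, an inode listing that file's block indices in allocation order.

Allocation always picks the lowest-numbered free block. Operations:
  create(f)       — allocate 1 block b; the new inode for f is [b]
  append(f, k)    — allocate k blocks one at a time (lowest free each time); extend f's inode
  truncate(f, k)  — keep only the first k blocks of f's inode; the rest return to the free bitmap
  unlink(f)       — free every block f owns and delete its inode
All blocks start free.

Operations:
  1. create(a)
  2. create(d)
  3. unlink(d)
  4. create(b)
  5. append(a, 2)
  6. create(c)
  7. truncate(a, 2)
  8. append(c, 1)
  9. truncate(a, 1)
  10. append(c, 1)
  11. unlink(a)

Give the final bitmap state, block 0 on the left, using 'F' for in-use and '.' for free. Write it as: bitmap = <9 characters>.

  1. create(a)  ⇒  F........  {a→[0]}
  2. create(d)  ⇒  FF.......  {a→[0]; d→[1]}
  3. unlink(d)  ⇒  F........  {a→[0]}
  4. create(b)  ⇒  FF.......  {a→[0]; b→[1]}
  5. append(a, 2)  ⇒  FFFF.....  {a→[0, 2, 3]; b→[1]}
  6. create(c)  ⇒  FFFFF....  {a→[0, 2, 3]; b→[1]; c→[4]}
  7. truncate(a, 2)  ⇒  FFF.F....  {a→[0, 2]; b→[1]; c→[4]}
  8. append(c, 1)  ⇒  FFFFF....  {a→[0, 2]; b→[1]; c→[4, 3]}
  9. truncate(a, 1)  ⇒  FF.FF....  {a→[0]; b→[1]; c→[4, 3]}
  10. append(c, 1)  ⇒  FFFFF....  {a→[0]; b→[1]; c→[4, 3, 2]}
  11. unlink(a)  ⇒  .FFFF....  {b→[1]; c→[4, 3, 2]}

bitmap = .FFFF....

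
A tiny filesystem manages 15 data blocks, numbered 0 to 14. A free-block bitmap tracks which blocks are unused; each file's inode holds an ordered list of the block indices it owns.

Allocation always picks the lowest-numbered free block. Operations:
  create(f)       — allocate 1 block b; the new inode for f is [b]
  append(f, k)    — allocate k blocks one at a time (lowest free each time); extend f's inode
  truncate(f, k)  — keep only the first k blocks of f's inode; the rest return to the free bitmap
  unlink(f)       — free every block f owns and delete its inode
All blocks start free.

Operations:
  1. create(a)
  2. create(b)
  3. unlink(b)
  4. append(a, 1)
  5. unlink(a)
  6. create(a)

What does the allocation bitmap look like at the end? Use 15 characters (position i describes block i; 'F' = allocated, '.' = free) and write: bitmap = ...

bitmap = F..............

after create(a) → a:[0]  free=[F..............]
after create(b) → a:[0], b:[1]  free=[FF.............]
after unlink(b) → a:[0]  free=[F..............]
after append(a, 1) → a:[0, 1]  free=[FF.............]
after unlink(a) →   free=[...............]
after create(a) → a:[0]  free=[F..............]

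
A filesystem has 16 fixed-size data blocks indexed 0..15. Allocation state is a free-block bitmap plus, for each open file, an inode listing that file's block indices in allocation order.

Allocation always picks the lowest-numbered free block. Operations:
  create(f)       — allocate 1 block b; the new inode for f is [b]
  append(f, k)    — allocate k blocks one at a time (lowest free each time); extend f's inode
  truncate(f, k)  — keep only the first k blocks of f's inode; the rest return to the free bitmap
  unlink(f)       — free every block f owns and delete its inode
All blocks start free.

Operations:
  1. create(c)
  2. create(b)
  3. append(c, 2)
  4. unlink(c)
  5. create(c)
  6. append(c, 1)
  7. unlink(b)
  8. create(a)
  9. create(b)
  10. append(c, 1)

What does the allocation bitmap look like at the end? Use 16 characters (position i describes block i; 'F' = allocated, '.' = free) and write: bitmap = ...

  1. create(c)  ⇒  F...............  {c→[0]}
  2. create(b)  ⇒  FF..............  {b→[1]; c→[0]}
  3. append(c, 2)  ⇒  FFFF............  {b→[1]; c→[0, 2, 3]}
  4. unlink(c)  ⇒  .F..............  {b→[1]}
  5. create(c)  ⇒  FF..............  {b→[1]; c→[0]}
  6. append(c, 1)  ⇒  FFF.............  {b→[1]; c→[0, 2]}
  7. unlink(b)  ⇒  F.F.............  {c→[0, 2]}
  8. create(a)  ⇒  FFF.............  {a→[1]; c→[0, 2]}
  9. create(b)  ⇒  FFFF............  {a→[1]; b→[3]; c→[0, 2]}
  10. append(c, 1)  ⇒  FFFFF...........  {a→[1]; b→[3]; c→[0, 2, 4]}

bitmap = FFFFF...........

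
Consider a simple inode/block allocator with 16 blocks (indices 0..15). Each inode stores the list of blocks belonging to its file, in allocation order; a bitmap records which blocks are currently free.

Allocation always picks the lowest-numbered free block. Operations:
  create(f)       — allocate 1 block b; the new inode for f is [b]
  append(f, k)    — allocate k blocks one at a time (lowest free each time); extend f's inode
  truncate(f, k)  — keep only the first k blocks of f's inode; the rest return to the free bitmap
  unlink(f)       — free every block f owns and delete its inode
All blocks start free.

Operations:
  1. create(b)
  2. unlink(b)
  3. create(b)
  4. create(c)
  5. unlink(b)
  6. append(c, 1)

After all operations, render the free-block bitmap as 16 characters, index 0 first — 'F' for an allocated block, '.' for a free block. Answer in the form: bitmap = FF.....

create(b): bitmap=F............... | b=[0]
unlink(b): bitmap=................ | 
create(b): bitmap=F............... | b=[0]
create(c): bitmap=FF.............. | b=[0] c=[1]
unlink(b): bitmap=.F.............. | c=[1]
append(c, 1): bitmap=FF.............. | c=[1, 0]

bitmap = FF..............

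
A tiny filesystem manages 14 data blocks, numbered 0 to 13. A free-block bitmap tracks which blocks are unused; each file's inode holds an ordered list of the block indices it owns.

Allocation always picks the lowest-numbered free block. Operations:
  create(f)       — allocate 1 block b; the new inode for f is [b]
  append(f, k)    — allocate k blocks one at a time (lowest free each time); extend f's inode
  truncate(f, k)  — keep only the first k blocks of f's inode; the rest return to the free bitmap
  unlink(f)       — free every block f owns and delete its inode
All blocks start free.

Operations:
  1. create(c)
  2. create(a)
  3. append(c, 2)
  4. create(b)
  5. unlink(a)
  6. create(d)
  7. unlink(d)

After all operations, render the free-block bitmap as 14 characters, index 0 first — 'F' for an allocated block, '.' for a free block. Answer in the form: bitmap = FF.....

  1. create(c)  ⇒  F.............  {c→[0]}
  2. create(a)  ⇒  FF............  {a→[1]; c→[0]}
  3. append(c, 2)  ⇒  FFFF..........  {a→[1]; c→[0, 2, 3]}
  4. create(b)  ⇒  FFFFF.........  {a→[1]; b→[4]; c→[0, 2, 3]}
  5. unlink(a)  ⇒  F.FFF.........  {b→[4]; c→[0, 2, 3]}
  6. create(d)  ⇒  FFFFF.........  {b→[4]; c→[0, 2, 3]; d→[1]}
  7. unlink(d)  ⇒  F.FFF.........  {b→[4]; c→[0, 2, 3]}

bitmap = F.FFF.........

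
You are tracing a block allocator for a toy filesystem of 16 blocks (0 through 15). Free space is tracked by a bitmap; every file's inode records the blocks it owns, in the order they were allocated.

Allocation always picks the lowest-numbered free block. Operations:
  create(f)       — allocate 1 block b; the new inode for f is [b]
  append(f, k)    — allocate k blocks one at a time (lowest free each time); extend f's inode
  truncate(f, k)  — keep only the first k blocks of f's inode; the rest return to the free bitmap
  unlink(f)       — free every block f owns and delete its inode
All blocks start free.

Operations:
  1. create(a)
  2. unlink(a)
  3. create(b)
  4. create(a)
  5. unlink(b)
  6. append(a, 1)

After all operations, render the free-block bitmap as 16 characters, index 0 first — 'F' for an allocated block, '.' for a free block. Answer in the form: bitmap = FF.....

bitmap = FF..............

[1] create(a) — a=0 (map F...............)
[2] unlink(a) —  (map ................)
[3] create(b) — b=0 (map F...............)
[4] create(a) — a=1 b=0 (map FF..............)
[5] unlink(b) — a=1 (map .F..............)
[6] append(a, 1) — a=1,0 (map FF..............)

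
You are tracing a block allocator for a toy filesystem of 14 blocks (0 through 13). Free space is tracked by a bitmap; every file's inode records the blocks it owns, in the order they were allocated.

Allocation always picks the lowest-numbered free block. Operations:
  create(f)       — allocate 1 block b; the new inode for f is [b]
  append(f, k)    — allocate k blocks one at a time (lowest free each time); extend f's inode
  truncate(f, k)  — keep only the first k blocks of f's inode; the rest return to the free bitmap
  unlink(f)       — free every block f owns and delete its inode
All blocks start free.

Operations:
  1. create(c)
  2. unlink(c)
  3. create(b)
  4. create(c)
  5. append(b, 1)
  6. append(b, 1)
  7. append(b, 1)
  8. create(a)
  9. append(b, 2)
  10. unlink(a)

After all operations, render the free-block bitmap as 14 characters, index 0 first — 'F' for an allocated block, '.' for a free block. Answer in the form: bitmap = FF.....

bitmap = FFFFF.FF......

after create(c) → c:[0]  free=[F.............]
after unlink(c) →   free=[..............]
after create(b) → b:[0]  free=[F.............]
after create(c) → b:[0], c:[1]  free=[FF............]
after append(b, 1) → b:[0, 2], c:[1]  free=[FFF...........]
after append(b, 1) → b:[0, 2, 3], c:[1]  free=[FFFF..........]
after append(b, 1) → b:[0, 2, 3, 4], c:[1]  free=[FFFFF.........]
after create(a) → a:[5], b:[0, 2, 3, 4], c:[1]  free=[FFFFFF........]
after append(b, 2) → a:[5], b:[0, 2, 3, 4, 6, 7], c:[1]  free=[FFFFFFFF......]
after unlink(a) → b:[0, 2, 3, 4, 6, 7], c:[1]  free=[FFFFF.FF......]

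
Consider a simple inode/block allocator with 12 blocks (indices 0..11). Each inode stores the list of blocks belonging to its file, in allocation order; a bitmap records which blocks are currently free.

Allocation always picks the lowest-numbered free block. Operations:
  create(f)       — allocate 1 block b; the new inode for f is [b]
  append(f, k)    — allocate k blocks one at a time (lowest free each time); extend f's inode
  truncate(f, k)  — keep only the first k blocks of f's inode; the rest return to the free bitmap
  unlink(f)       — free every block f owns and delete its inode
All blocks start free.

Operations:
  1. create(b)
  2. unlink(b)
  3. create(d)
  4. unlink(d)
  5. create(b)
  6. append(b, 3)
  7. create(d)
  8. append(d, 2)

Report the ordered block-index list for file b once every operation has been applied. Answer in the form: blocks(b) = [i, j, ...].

[1] create(b) — b=0 (map F...........)
[2] unlink(b) —  (map ............)
[3] create(d) — d=0 (map F...........)
[4] unlink(d) —  (map ............)
[5] create(b) — b=0 (map F...........)
[6] append(b, 3) — b=0,1,2,3 (map FFFF........)
[7] create(d) — b=0,1,2,3 d=4 (map FFFFF.......)
[8] append(d, 2) — b=0,1,2,3 d=4,5,6 (map FFFFFFF.....)

blocks(b) = [0, 1, 2, 3]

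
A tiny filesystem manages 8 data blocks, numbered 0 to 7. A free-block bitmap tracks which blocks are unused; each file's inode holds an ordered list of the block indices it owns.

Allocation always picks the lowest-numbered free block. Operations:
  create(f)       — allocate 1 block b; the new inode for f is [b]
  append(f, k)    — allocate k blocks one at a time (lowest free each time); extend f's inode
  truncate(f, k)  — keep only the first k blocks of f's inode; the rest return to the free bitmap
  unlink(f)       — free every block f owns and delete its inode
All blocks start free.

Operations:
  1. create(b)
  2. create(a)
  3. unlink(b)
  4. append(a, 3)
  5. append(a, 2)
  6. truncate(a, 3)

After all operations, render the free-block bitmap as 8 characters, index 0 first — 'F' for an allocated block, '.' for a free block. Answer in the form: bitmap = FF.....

bitmap = FFF.....

[1] create(b) — b=0 (map F.......)
[2] create(a) — a=1 b=0 (map FF......)
[3] unlink(b) — a=1 (map .F......)
[4] append(a, 3) — a=1,0,2,3 (map FFFF....)
[5] append(a, 2) — a=1,0,2,3,4,5 (map FFFFFF..)
[6] truncate(a, 3) — a=1,0,2 (map FFF.....)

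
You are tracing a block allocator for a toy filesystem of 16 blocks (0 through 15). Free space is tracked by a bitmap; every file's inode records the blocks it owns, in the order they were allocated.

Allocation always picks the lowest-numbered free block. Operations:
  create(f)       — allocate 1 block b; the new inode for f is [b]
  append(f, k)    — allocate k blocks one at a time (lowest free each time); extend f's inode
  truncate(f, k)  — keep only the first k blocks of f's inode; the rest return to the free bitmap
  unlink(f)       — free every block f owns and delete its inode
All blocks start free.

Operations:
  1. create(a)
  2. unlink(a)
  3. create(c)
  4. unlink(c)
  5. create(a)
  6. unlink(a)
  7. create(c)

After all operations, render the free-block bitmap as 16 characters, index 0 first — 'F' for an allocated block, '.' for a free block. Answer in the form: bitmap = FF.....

  1. create(a)  ⇒  F...............  {a→[0]}
  2. unlink(a)  ⇒  ................  {}
  3. create(c)  ⇒  F...............  {c→[0]}
  4. unlink(c)  ⇒  ................  {}
  5. create(a)  ⇒  F...............  {a→[0]}
  6. unlink(a)  ⇒  ................  {}
  7. create(c)  ⇒  F...............  {c→[0]}

bitmap = F...............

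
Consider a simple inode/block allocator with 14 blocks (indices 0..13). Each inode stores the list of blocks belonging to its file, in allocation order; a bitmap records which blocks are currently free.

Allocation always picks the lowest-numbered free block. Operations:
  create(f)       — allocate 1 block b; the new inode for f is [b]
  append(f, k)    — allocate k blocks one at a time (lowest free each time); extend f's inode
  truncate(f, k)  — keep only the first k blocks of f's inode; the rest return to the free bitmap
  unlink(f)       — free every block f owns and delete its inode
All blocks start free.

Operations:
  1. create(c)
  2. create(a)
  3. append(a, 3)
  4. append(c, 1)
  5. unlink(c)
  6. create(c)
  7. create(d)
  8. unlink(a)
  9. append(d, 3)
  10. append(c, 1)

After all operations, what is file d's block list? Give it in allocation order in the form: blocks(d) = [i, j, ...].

after create(c) → c:[0]  free=[F.............]
after create(a) → a:[1], c:[0]  free=[FF............]
after append(a, 3) → a:[1, 2, 3, 4], c:[0]  free=[FFFFF.........]
after append(c, 1) → a:[1, 2, 3, 4], c:[0, 5]  free=[FFFFFF........]
after unlink(c) → a:[1, 2, 3, 4]  free=[.FFFF.........]
after create(c) → a:[1, 2, 3, 4], c:[0]  free=[FFFFF.........]
after create(d) → a:[1, 2, 3, 4], c:[0], d:[5]  free=[FFFFFF........]
after unlink(a) → c:[0], d:[5]  free=[F....F........]
after append(d, 3) → c:[0], d:[5, 1, 2, 3]  free=[FFFF.F........]
after append(c, 1) → c:[0, 4], d:[5, 1, 2, 3]  free=[FFFFFF........]

blocks(d) = [5, 1, 2, 3]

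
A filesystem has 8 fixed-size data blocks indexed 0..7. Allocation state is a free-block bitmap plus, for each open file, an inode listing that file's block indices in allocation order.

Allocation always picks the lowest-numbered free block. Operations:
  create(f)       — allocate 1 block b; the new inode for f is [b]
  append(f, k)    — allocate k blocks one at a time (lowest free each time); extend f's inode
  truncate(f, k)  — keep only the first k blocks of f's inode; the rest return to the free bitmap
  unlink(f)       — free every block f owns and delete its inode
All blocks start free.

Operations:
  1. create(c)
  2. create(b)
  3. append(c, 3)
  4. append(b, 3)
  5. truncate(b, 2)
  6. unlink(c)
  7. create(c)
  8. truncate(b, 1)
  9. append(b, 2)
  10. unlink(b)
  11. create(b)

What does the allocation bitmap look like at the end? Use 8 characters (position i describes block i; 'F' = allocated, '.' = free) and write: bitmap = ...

[1] create(c) — c=0 (map F.......)
[2] create(b) — b=1 c=0 (map FF......)
[3] append(c, 3) — b=1 c=0,2,3,4 (map FFFFF...)
[4] append(b, 3) — b=1,5,6,7 c=0,2,3,4 (map FFFFFFFF)
[5] truncate(b, 2) — b=1,5 c=0,2,3,4 (map FFFFFF..)
[6] unlink(c) — b=1,5 (map .F...F..)
[7] create(c) — b=1,5 c=0 (map FF...F..)
[8] truncate(b, 1) — b=1 c=0 (map FF......)
[9] append(b, 2) — b=1,2,3 c=0 (map FFFF....)
[10] unlink(b) — c=0 (map F.......)
[11] create(b) — b=1 c=0 (map FF......)

bitmap = FF......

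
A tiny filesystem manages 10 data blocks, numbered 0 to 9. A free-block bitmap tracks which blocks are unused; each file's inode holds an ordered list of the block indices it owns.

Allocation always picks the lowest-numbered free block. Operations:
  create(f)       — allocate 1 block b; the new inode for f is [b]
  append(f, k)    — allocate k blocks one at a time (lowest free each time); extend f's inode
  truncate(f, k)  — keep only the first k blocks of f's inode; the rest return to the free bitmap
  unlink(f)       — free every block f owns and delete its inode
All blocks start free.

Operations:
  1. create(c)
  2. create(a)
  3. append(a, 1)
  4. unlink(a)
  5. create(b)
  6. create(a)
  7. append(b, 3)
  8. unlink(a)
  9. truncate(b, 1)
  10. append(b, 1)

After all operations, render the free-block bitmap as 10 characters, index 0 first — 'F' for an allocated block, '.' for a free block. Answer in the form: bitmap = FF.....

after create(c) → c:[0]  free=[F.........]
after create(a) → a:[1], c:[0]  free=[FF........]
after append(a, 1) → a:[1, 2], c:[0]  free=[FFF.......]
after unlink(a) → c:[0]  free=[F.........]
after create(b) → b:[1], c:[0]  free=[FF........]
after create(a) → a:[2], b:[1], c:[0]  free=[FFF.......]
after append(b, 3) → a:[2], b:[1, 3, 4, 5], c:[0]  free=[FFFFFF....]
after unlink(a) → b:[1, 3, 4, 5], c:[0]  free=[FF.FFF....]
after truncate(b, 1) → b:[1], c:[0]  free=[FF........]
after append(b, 1) → b:[1, 2], c:[0]  free=[FFF.......]

bitmap = FFF.......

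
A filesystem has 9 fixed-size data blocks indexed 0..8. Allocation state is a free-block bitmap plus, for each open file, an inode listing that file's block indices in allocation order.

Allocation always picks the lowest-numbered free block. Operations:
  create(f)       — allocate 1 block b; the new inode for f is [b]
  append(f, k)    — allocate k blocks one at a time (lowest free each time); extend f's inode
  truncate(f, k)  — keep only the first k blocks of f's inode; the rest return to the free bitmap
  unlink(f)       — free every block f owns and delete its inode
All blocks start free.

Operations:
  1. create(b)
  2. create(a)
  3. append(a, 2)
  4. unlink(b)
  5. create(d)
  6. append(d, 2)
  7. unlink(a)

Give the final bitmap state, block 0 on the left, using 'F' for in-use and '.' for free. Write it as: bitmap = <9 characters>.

bitmap = F...FF...

create(b): bitmap=F........ | b=[0]
create(a): bitmap=FF....... | a=[1] b=[0]
append(a, 2): bitmap=FFFF..... | a=[1, 2, 3] b=[0]
unlink(b): bitmap=.FFF..... | a=[1, 2, 3]
create(d): bitmap=FFFF..... | a=[1, 2, 3] d=[0]
append(d, 2): bitmap=FFFFFF... | a=[1, 2, 3] d=[0, 4, 5]
unlink(a): bitmap=F...FF... | d=[0, 4, 5]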